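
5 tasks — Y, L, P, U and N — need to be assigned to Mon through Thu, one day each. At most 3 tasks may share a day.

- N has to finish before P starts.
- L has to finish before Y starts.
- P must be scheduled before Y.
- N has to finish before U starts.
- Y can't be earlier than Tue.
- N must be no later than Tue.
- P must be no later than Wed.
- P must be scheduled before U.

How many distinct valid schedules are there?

Splitting on Y: it can be Wed (4), Thu (12). Listing each branch's schedules as (L, P, U, N):
Y=Wed: (Mon,Tue,Wed,Mon) (Mon,Tue,Thu,Mon) (Tue,Tue,Wed,Mon) (Tue,Tue,Thu,Mon) — 4.
Y=Thu: (Mon,Tue,Wed,Mon) (Mon,Tue,Thu,Mon) (Mon,Wed,Thu,Mon) (Mon,Wed,Thu,Tue) (Tue,Tue,Wed,Mon) (Tue,Tue,Thu,Mon) (Tue,Wed,Thu,Mon) (Tue,Wed,Thu,Tue) (Wed,Tue,Wed,Mon) (Wed,Tue,Thu,Mon) (Wed,Wed,Thu,Mon) (Wed,Wed,Thu,Tue) — 12.
Summing: 4 + 12 = 16.

16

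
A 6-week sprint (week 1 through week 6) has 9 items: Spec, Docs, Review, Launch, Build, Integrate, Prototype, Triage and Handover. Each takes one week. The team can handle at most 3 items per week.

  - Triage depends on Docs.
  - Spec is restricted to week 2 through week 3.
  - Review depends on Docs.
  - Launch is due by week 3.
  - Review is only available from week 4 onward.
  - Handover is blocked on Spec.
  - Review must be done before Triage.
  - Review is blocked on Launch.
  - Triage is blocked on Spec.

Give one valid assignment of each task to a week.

Docs -> week 1; Build -> week 1; Prototype -> week 2; Spec -> week 2; Integrate -> week 2; Review -> week 4; Launch -> week 1; Handover -> week 3; Triage -> week 5

Checking: Spec(week 2) before Triage(week 5); Review(week 4) before Triage(week 5); Launch(week 1) before Review(week 4); Docs(week 1) before Triage(week 5); Spec(week 2) before Handover(week 3); Docs(week 1) before Review(week 4); Launch=week 1 in [week 1,week 3]; Review=week 4 in [week 4,week 6]; Spec=week 2 in [week 2,week 3]; max 3 per week (cap 3).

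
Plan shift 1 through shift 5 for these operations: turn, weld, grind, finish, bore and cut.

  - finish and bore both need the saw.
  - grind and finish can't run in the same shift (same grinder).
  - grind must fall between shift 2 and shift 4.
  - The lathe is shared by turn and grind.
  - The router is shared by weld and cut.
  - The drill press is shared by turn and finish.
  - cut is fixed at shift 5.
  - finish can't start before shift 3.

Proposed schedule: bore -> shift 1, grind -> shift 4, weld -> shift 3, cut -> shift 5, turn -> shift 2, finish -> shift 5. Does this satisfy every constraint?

finish and bore both need the saw — holds.
The lathe is shared by turn and grind — holds.
The drill press is shared by turn and finish — holds.
The router is shared by weld and cut — holds.
grind and finish can't run in the same shift (same grinder) — holds.
finish can't start before shift 3 — holds.
grind must fall between shift 2 and shift 4 — holds.
cut is fixed at shift 5 — holds.

Yes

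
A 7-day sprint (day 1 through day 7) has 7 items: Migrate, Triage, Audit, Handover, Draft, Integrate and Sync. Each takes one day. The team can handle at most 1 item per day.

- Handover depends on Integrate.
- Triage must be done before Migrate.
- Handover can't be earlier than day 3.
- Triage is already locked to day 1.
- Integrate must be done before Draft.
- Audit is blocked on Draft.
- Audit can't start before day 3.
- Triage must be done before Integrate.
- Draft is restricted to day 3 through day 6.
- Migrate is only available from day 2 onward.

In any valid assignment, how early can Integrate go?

day 2

Precedence pushes Integrate to at least day 2; downstream work caps Integrate at day 5.
Integrate at day 2 is achievable: Sync=day 7; Audit=day 4; Migrate=day 6; Integrate=day 2; Handover=day 5; Triage=day 1; Draft=day 3.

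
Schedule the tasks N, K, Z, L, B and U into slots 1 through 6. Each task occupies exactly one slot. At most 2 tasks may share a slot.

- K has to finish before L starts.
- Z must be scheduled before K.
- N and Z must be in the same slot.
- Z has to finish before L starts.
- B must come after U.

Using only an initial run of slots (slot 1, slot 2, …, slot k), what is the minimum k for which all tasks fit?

3 slots

The precedence chain requires at least 3 distinct slots.
With at most 2 per slot and 6 tasks, at least 3 slots are needed.
3 works (last occupied slot: 3): for example B in 3; U in 2; L in 3; K in 2; N in 1; Z in 1.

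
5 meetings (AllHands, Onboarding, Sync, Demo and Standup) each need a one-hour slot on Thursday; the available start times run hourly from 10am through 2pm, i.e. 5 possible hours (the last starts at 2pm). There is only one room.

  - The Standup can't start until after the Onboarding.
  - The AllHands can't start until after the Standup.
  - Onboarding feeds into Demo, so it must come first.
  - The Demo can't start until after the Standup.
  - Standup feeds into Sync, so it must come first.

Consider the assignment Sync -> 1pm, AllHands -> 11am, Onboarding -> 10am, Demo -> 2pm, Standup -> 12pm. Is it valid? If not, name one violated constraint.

Invalid. The AllHands can't start until after the Standup.

The AllHands can't start until after the Standup — violated.
Onboarding feeds into Demo, so it must come first — holds.
The Demo can't start until after the Standup — holds.
There is only one room — holds.
Standup feeds into Sync, so it must come first — holds.
The Standup can't start until after the Onboarding — holds.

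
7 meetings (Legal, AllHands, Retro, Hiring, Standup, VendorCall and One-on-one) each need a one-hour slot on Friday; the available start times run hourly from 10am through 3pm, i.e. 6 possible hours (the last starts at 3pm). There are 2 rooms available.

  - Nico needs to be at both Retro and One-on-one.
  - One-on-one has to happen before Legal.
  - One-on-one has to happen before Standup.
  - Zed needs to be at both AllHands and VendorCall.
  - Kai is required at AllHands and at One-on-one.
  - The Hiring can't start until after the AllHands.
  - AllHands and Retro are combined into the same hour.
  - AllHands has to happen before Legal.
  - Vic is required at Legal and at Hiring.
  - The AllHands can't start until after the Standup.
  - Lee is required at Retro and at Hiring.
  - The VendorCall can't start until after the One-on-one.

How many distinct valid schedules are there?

Splitting on Legal: it can be 1pm (8), 2pm (19), 3pm (19). Listing each branch's schedules as (AllHands, Retro, Hiring, Standup, VendorCall, One-on-one):
Legal=1pm: (12pm,12pm,2pm,11am,11am,10am) (12pm,12pm,2pm,11am,1pm,10am) (12pm,12pm,2pm,11am,2pm,10am) (12pm,12pm,2pm,11am,3pm,10am) (12pm,12pm,3pm,11am,11am,10am) (12pm,12pm,3pm,11am,1pm,10am) (12pm,12pm,3pm,11am,2pm,10am) (12pm,12pm,3pm,11am,3pm,10am) — 8.
Legal=2pm: (12pm,12pm,1pm,11am,11am,10am) (12pm,12pm,1pm,11am,1pm,10am) (12pm,12pm,1pm,11am,2pm,10am) (12pm,12pm,1pm,11am,3pm,10am) (12pm,12pm,3pm,11am,11am,10am) (12pm,12pm,3pm,11am,1pm,10am) (12pm,12pm,3pm,11am,2pm,10am) (12pm,12pm,3pm,11am,3pm,10am) (1pm,1pm,3pm,11am,11am,10am) (1pm,1pm,3pm,11am,12pm,10am) (1pm,1pm,3pm,11am,2pm,10am) (1pm,1pm,3pm,11am,3pm,10am) (1pm,1pm,3pm,12pm,11am,10am) (1pm,1pm,3pm,12pm,12pm,10am) (1pm,1pm,3pm,12pm,12pm,11am) (1pm,1pm,3pm,12pm,2pm,10am) (1pm,1pm,3pm,12pm,2pm,11am) (1pm,1pm,3pm,12pm,3pm,10am) (1pm,1pm,3pm,12pm,3pm,11am) — 19.
Legal=3pm: (12pm,12pm,1pm,11am,11am,10am) (12pm,12pm,1pm,11am,1pm,10am) (12pm,12pm,1pm,11am,2pm,10am) (12pm,12pm,1pm,11am,3pm,10am) (12pm,12pm,2pm,11am,11am,10am) (12pm,12pm,2pm,11am,1pm,10am) (12pm,12pm,2pm,11am,2pm,10am) (12pm,12pm,2pm,11am,3pm,10am) (1pm,1pm,2pm,11am,11am,10am) (1pm,1pm,2pm,11am,12pm,10am) (1pm,1pm,2pm,11am,2pm,10am) (1pm,1pm,2pm,11am,3pm,10am) (1pm,1pm,2pm,12pm,11am,10am) (1pm,1pm,2pm,12pm,12pm,10am) (1pm,1pm,2pm,12pm,12pm,11am) (1pm,1pm,2pm,12pm,2pm,10am) (1pm,1pm,2pm,12pm,2pm,11am) (1pm,1pm,2pm,12pm,3pm,10am) (1pm,1pm,2pm,12pm,3pm,11am) — 19.
Summing: 8 + 19 + 19 = 46.

46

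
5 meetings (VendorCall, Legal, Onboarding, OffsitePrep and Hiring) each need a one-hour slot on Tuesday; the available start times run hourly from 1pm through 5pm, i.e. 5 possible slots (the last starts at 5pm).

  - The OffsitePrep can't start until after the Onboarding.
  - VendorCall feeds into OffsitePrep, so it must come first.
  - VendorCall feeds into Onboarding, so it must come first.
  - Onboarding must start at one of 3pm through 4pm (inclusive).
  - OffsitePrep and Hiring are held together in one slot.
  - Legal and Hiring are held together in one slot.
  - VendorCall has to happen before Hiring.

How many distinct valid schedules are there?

7

Splitting on VendorCall: it can be 1pm (3), 2pm (3), 3pm (1). Listing each branch's schedules as (Legal, Onboarding, OffsitePrep, Hiring):
VendorCall=1pm: (4pm,3pm,4pm,4pm) (5pm,3pm,5pm,5pm) (5pm,4pm,5pm,5pm) — 3.
VendorCall=2pm: (4pm,3pm,4pm,4pm) (5pm,3pm,5pm,5pm) (5pm,4pm,5pm,5pm) — 3.
VendorCall=3pm: (5pm,4pm,5pm,5pm) — 1.
Summing: 3 + 3 + 1 = 7.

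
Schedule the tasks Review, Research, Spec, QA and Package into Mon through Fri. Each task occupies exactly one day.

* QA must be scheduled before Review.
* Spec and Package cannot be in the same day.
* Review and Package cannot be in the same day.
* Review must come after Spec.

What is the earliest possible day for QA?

Downstream work caps QA at Thu.
QA at Mon is achievable: Spec=Mon; Research=Mon; Review=Tue; QA=Mon; Package=Wed.

Mon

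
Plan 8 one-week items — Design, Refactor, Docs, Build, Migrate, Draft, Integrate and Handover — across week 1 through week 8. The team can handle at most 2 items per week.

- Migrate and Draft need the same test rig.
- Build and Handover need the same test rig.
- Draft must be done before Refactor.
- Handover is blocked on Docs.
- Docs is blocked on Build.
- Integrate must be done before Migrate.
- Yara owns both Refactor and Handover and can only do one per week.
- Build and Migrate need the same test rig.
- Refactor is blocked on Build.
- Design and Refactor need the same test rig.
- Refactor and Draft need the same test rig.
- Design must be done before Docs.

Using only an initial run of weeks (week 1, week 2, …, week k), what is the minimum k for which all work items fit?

4

The precedence chain requires at least 3 distinct weeks.
With at most 2 per week and 8 work items, at least 4 weeks are needed.
4 works (last occupied week: week 4): for example Refactor in week 3, Docs in week 2, Build in week 1, Migrate in week 4, Integrate in week 3, Draft in week 2, Design in week 1, Handover in week 4.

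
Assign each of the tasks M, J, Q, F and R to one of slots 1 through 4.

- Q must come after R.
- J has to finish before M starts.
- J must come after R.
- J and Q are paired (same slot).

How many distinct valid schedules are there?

Splitting on M: it can be 3 (4), 4 (12). Listing each branch's schedules as (J, Q, F, R):
M=3: (2,2,1,1) (2,2,2,1) (2,2,3,1) (2,2,4,1) — 4.
M=4: (2,2,1,1) (2,2,2,1) (2,2,3,1) (2,2,4,1) (3,3,1,1) (3,3,1,2) (3,3,2,1) (3,3,2,2) (3,3,3,1) (3,3,3,2) (3,3,4,1) (3,3,4,2) — 12.
Summing: 4 + 12 = 16.

16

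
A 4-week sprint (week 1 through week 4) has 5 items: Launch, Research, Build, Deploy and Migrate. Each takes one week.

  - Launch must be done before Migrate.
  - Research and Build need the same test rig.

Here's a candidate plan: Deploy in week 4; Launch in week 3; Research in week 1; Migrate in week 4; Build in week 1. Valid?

Invalid. Research and Build need the same test rig.

Launch must be done before Migrate — holds.
Research and Build need the same test rig — violated.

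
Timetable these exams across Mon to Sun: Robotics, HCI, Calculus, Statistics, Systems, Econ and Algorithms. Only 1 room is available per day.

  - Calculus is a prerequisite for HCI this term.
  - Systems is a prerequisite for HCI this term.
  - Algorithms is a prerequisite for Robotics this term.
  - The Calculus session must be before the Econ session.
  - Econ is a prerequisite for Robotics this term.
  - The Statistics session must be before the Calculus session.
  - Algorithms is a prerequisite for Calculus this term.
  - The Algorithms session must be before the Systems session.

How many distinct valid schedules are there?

21

Splitting on Robotics: it can be Fri (2), Sat (7), Sun (12). Listing each branch's schedules as (HCI, Calculus, Statistics, Systems, Econ, Algorithms):
Robotics=Fri: (Sun,Wed,Mon,Sat,Thu,Tue) (Sun,Wed,Tue,Sat,Thu,Mon) — 2.
Robotics=Sat: (Sun,Wed,Mon,Thu,Fri,Tue) (Sun,Wed,Mon,Fri,Thu,Tue) (Sun,Wed,Tue,Thu,Fri,Mon) (Sun,Wed,Tue,Fri,Thu,Mon) (Sun,Thu,Mon,Wed,Fri,Tue) (Sun,Thu,Tue,Wed,Fri,Mon) (Sun,Thu,Wed,Tue,Fri,Mon) — 7.
Robotics=Sun: (Fri,Wed,Mon,Thu,Sat,Tue) (Fri,Wed,Tue,Thu,Sat,Mon) (Fri,Thu,Mon,Wed,Sat,Tue) (Fri,Thu,Tue,Wed,Sat,Mon) (Fri,Thu,Wed,Tue,Sat,Mon) (Sat,Wed,Mon,Thu,Fri,Tue) (Sat,Wed,Mon,Fri,Thu,Tue) (Sat,Wed,Tue,Thu,Fri,Mon) (Sat,Wed,Tue,Fri,Thu,Mon) (Sat,Thu,Mon,Wed,Fri,Tue) (Sat,Thu,Tue,Wed,Fri,Mon) (Sat,Thu,Wed,Tue,Fri,Mon) — 12.
Summing: 2 + 7 + 12 = 21.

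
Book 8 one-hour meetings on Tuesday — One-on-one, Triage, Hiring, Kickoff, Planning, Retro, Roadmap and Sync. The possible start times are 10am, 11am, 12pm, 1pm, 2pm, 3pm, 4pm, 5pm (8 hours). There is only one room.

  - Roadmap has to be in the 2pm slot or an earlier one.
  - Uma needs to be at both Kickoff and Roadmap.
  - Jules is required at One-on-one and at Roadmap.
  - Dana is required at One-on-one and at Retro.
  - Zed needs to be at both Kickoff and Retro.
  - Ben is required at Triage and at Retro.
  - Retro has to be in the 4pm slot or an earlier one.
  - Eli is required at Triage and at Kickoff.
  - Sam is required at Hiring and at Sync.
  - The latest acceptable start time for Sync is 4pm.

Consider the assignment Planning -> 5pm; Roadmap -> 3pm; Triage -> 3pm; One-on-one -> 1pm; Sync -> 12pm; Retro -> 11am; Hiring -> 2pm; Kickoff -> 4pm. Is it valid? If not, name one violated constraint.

No — it violates: Roadmap has to be in the 2pm slot or an earlier one

Jules is required at One-on-one and at Roadmap — holds.
Sam is required at Hiring and at Sync — holds.
Roadmap has to be in the 2pm slot or an earlier one — violated.
The latest acceptable start time for Sync is 4pm — holds.
There is only one room — violated.
Zed needs to be at both Kickoff and Retro — holds.
Ben is required at Triage and at Retro — holds.
Retro has to be in the 4pm slot or an earlier one — holds.
Dana is required at One-on-one and at Retro — holds.
Uma needs to be at both Kickoff and Roadmap — holds.
Eli is required at Triage and at Kickoff — holds.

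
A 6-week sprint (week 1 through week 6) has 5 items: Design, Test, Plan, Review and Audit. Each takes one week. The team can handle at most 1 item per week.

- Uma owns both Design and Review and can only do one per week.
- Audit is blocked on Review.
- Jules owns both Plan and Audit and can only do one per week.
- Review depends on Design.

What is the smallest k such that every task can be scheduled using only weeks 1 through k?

5

The precedence chain requires at least 3 distinct weeks.
With at most 1 per week and 5 tasks, at least 5 weeks are needed.
5 works (last occupied week: week 5): for example Plan in week 5, Design in week 1, Test in week 4, Audit in week 3, Review in week 2.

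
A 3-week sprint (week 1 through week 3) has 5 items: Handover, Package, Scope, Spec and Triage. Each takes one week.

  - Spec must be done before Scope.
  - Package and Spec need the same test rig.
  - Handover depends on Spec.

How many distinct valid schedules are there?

30

Splitting on Handover: it can be week 2 (12), week 3 (18). Listing each branch's schedules as (Package, Scope, Spec, Triage) by week number:
Handover=week 2: (2,2,1,1) (2,2,1,2) (2,2,1,3) (2,3,1,1) (2,3,1,2) (2,3,1,3) (3,2,1,1) (3,2,1,2) (3,2,1,3) (3,3,1,1) (3,3,1,2) (3,3,1,3) — 12.
Handover=week 3: (1,3,2,1) (1,3,2,2) (1,3,2,3) (2,2,1,1) (2,2,1,2) (2,2,1,3) (2,3,1,1) (2,3,1,2) (2,3,1,3) (3,2,1,1) (3,2,1,2) (3,2,1,3) (3,3,1,1) (3,3,1,2) (3,3,1,3) (3,3,2,1) (3,3,2,2) (3,3,2,3) — 18.
Summing: 12 + 18 = 30.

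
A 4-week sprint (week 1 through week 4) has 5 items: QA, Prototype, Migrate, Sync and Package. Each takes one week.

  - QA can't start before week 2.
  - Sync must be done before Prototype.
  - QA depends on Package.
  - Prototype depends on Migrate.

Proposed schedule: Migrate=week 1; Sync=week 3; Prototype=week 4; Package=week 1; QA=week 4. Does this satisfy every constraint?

Sync must be done before Prototype — holds.
QA can't start before week 2 — holds.
Prototype depends on Migrate — holds.
QA depends on Package — holds.

Yes, all constraints hold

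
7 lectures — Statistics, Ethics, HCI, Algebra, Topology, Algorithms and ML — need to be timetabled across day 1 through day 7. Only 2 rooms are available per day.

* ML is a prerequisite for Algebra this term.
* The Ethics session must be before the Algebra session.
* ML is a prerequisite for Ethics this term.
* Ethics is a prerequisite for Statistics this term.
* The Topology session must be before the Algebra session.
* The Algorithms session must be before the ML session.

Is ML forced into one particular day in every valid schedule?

ML can be day 2 (e.g. ML=day 2; Topology=day 1; Algorithms=day 1; Ethics=day 3; Algebra=day 4; HCI=day 2; Statistics=day 4) or day 3 (e.g. Algorithms in day 1; ML in day 3; Topology in day 1; Statistics in day 5; HCI in day 2; Algebra in day 5; Ethics in day 4).

No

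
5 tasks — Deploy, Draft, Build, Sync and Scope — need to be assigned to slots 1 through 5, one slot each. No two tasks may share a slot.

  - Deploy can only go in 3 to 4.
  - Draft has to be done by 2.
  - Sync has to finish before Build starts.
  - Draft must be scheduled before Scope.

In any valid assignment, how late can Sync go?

Downstream work caps Sync at 4.
Sync at 4 is achievable: Deploy -> 3; Build -> 5; Scope -> 2; Draft -> 1; Sync -> 4.

4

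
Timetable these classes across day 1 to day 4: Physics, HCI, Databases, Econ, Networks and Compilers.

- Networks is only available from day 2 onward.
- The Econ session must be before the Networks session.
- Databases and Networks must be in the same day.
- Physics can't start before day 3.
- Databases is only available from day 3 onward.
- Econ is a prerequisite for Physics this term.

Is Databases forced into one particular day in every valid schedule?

Databases can be day 3 (e.g. Networks=day 3; Physics=day 3; Econ=day 1; HCI=day 1; Compilers=day 1; Databases=day 3) or day 4 (e.g. Databases in day 4; HCI in day 1; Networks in day 4; Compilers in day 1; Econ in day 1; Physics in day 3).

No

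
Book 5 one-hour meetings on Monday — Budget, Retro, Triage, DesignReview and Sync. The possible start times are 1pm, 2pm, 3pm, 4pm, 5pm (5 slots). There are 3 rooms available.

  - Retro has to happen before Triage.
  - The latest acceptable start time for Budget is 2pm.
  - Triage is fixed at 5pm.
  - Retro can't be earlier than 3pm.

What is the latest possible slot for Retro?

4pm

Retro is available from 3pm; downstream work caps Retro at 4pm.
Retro at 4pm is achievable: Triage=5pm; DesignReview=1pm; Budget=1pm; Retro=4pm; Sync=1pm.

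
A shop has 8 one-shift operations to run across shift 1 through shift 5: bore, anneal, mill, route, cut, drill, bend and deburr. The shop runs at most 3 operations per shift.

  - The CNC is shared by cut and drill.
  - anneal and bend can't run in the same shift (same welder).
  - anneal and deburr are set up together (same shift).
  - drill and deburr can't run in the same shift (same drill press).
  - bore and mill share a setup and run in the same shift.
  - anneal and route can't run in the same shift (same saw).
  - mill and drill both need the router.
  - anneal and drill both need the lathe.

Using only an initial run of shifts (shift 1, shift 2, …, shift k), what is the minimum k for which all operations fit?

3 shifts

With at most 3 per shift and 8 operations, at least 3 shifts are needed.
3 works (last occupied shift: shift 3): for example route in shift 1; bore in shift 1; deburr in shift 2; drill in shift 3; mill in shift 1; cut in shift 2; bend in shift 3; anneal in shift 2.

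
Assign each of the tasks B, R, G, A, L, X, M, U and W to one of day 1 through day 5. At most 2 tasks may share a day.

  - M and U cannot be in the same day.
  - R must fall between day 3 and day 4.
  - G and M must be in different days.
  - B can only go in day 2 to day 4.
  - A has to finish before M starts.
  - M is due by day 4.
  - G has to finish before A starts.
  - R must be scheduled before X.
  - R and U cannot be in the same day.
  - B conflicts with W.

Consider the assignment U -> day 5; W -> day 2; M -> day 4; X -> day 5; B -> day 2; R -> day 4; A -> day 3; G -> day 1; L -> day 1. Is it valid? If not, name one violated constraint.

At most 2 tasks may share a day — holds.
R must fall between day 3 and day 4 — holds.
M is due by day 4 — holds.
B conflicts with W — violated.
R and U cannot be in the same day — holds.
R must be scheduled before X — holds.
B can only go in day 2 to day 4 — holds.
G and M must be in different days — holds.
M and U cannot be in the same day — holds.
A has to finish before M starts — holds.
G has to finish before A starts — holds.

No. B conflicts with W is not satisfied.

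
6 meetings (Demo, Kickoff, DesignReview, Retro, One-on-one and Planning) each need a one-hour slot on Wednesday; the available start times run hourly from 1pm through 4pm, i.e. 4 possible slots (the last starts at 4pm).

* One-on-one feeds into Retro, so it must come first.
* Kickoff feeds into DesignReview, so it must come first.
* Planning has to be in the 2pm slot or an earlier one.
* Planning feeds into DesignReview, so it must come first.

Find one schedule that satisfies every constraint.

One-on-one in 1pm; Kickoff in 1pm; Demo in 1pm; Retro in 2pm; Planning in 1pm; DesignReview in 2pm

Checking: One-on-one(1pm) before Retro(2pm); Kickoff(1pm) before DesignReview(2pm); Planning(1pm) before DesignReview(2pm); Planning=1pm in [1pm,2pm].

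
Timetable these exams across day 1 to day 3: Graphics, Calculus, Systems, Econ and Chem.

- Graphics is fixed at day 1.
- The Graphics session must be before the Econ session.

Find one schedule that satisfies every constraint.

Graphics in day 1; Systems in day 1; Chem in day 1; Calculus in day 1; Econ in day 2

Checking: Graphics(day 1) before Econ(day 2); Graphics=day 1 in [day 1,day 1].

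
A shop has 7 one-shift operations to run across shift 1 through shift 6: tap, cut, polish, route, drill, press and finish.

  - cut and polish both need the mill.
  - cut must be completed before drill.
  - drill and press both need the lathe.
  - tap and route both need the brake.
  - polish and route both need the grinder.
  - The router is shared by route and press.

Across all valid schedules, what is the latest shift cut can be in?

Downstream work caps cut at shift 5.
cut at shift 5 is achievable: drill in shift 6, polish in shift 1, finish in shift 1, press in shift 1, cut in shift 5, route in shift 2, tap in shift 1.

shift 5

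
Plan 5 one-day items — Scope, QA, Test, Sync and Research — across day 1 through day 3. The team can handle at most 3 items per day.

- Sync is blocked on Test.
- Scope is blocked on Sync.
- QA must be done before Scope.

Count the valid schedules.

Splitting on QA: it can be day 1 (3), day 2 (3). Listing each branch's schedules as (Scope, Test, Sync, Research) by day number:
QA=day 1: (3,1,2,1) (3,1,2,2) (3,1,2,3) — 3.
QA=day 2: (3,1,2,1) (3,1,2,2) (3,1,2,3) — 3.
Summing: 3 + 3 = 6.

6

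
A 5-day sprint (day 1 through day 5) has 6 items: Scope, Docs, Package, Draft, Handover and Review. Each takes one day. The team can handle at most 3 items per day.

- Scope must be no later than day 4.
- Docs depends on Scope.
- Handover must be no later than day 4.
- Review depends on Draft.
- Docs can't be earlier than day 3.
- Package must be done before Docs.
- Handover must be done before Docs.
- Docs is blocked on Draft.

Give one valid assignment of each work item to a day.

Draft=day 1; Review=day 2; Docs=day 3; Handover=day 1; Scope=day 1; Package=day 2

Checking: Handover(day 1) before Docs(day 3); Package(day 2) before Docs(day 3); Draft(day 1) before Docs(day 3); Scope(day 1) before Docs(day 3); Draft(day 1) before Review(day 2); Docs=day 3 in [day 3,day 5]; Handover=day 1 in [day 1,day 4]; Scope=day 1 in [day 1,day 4]; max 3 per day (cap 3).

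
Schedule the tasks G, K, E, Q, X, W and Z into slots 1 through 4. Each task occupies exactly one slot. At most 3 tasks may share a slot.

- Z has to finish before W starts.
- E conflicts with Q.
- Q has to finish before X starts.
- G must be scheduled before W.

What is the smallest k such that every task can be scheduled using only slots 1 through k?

The precedence chain requires at least 2 distinct slots.
With at most 3 per slot and 7 tasks, at least 3 slots are needed.
3 works (last occupied slot: 3): for example E -> 3; Z -> 1; W -> 2; G -> 1; Q -> 1; X -> 2; K -> 2.

3 slots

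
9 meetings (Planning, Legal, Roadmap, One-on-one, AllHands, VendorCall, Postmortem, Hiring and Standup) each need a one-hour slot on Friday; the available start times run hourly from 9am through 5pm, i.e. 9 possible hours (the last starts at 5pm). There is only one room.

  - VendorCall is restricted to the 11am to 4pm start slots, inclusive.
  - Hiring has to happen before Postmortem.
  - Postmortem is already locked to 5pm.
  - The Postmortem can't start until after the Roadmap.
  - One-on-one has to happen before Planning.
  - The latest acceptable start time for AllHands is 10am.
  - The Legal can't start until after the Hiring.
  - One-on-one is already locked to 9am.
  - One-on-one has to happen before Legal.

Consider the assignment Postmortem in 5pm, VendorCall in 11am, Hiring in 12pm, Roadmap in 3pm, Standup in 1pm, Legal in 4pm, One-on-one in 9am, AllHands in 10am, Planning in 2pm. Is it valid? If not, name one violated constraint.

Valid

There is only one room — holds.
The latest acceptable start time for AllHands is 10am — holds.
One-on-one is already locked to 9am — holds.
The Postmortem can't start until after the Roadmap — holds.
One-on-one has to happen before Planning — holds.
One-on-one has to happen before Legal — holds.
VendorCall is restricted to the 11am to 4pm start slots, inclusive — holds.
The Legal can't start until after the Hiring — holds.
Hiring has to happen before Postmortem — holds.
Postmortem is already locked to 5pm — holds.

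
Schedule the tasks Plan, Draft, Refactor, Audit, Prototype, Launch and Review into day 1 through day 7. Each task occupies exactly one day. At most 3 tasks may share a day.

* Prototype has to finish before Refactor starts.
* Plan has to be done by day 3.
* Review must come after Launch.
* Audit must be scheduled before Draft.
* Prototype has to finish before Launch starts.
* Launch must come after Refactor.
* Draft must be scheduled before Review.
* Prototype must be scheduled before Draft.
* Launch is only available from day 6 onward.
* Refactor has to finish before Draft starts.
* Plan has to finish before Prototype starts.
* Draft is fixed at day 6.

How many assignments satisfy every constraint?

Splitting on Plan: it can be day 1 (30), day 2 (15), day 3 (5). Listing each branch's schedules as (Draft, Refactor, Audit, Prototype, Launch, Review) by day number:
Plan=day 1: (6,3,1,2,6,7) (6,3,2,2,6,7) (6,3,3,2,6,7) (6,3,4,2,6,7) (6,3,5,2,6,7) (6,4,1,2,6,7) (6,4,1,3,6,7) (6,4,2,2,6,7) (6,4,2,3,6,7) (6,4,3,2,6,7) (6,4,3,3,6,7) (6,4,4,2,6,7) (6,4,4,3,6,7) (6,4,5,2,6,7) (6,4,5,3,6,7) (6,5,1,2,6,7) (6,5,1,3,6,7) (6,5,1,4,6,7) (6,5,2,2,6,7) (6,5,2,3,6,7) (6,5,2,4,6,7) (6,5,3,2,6,7) (6,5,3,3,6,7) (6,5,3,4,6,7) (6,5,4,2,6,7) (6,5,4,3,6,7) (6,5,4,4,6,7) (6,5,5,2,6,7) (6,5,5,3,6,7) (6,5,5,4,6,7) — 30.
Plan=day 2: (6,4,1,3,6,7) (6,4,2,3,6,7) (6,4,3,3,6,7) (6,4,4,3,6,7) (6,4,5,3,6,7) (6,5,1,3,6,7) (6,5,1,4,6,7) (6,5,2,3,6,7) (6,5,2,4,6,7) (6,5,3,3,6,7) (6,5,3,4,6,7) (6,5,4,3,6,7) (6,5,4,4,6,7) (6,5,5,3,6,7) (6,5,5,4,6,7) — 15.
Plan=day 3: (6,5,1,4,6,7) (6,5,2,4,6,7) (6,5,3,4,6,7) (6,5,4,4,6,7) (6,5,5,4,6,7) — 5.
Summing: 30 + 15 + 5 = 50.

50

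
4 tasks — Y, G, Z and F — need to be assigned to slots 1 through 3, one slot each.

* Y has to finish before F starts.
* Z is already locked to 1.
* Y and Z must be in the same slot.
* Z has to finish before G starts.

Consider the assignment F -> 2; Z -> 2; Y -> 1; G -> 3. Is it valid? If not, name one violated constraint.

Z is already locked to 1 — violated.
Y has to finish before F starts — holds.
Y and Z must be in the same slot — violated.
Z has to finish before G starts — holds.

Invalid. Y and Z must be in the same slot.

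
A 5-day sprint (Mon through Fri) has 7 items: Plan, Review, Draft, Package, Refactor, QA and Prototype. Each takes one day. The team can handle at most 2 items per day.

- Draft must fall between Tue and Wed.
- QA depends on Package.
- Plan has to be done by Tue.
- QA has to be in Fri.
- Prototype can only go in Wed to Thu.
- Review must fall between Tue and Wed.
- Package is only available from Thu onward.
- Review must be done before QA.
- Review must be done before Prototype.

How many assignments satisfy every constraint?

34

Splitting on Plan: it can be Mon (22), Tue (12). Listing each branch's schedules as (Review, Draft, Package, Refactor, QA, Prototype):
Plan=Mon: (Tue,Tue,Thu,Mon,Fri,Wed) (Tue,Tue,Thu,Mon,Fri,Thu) (Tue,Tue,Thu,Wed,Fri,Wed) (Tue,Tue,Thu,Wed,Fri,Thu) (Tue,Tue,Thu,Thu,Fri,Wed) (Tue,Tue,Thu,Fri,Fri,Wed) (Tue,Tue,Thu,Fri,Fri,Thu) (Tue,Wed,Thu,Mon,Fri,Wed) (Tue,Wed,Thu,Mon,Fri,Thu) (Tue,Wed,Thu,Tue,Fri,Wed) (Tue,Wed,Thu,Tue,Fri,Thu) (Tue,Wed,Thu,Wed,Fri,Thu) (Tue,Wed,Thu,Thu,Fri,Wed) (Tue,Wed,Thu,Fri,Fri,Wed) (Tue,Wed,Thu,Fri,Fri,Thu) (Wed,Tue,Thu,Mon,Fri,Thu) (Wed,Tue,Thu,Tue,Fri,Thu) (Wed,Tue,Thu,Wed,Fri,Thu) (Wed,Tue,Thu,Fri,Fri,Thu) (Wed,Wed,Thu,Mon,Fri,Thu) (Wed,Wed,Thu,Tue,Fri,Thu) (Wed,Wed,Thu,Fri,Fri,Thu) — 22.
Plan=Tue: (Tue,Wed,Thu,Mon,Fri,Wed) (Tue,Wed,Thu,Mon,Fri,Thu) (Tue,Wed,Thu,Wed,Fri,Thu) (Tue,Wed,Thu,Thu,Fri,Wed) (Tue,Wed,Thu,Fri,Fri,Wed) (Tue,Wed,Thu,Fri,Fri,Thu) (Wed,Tue,Thu,Mon,Fri,Thu) (Wed,Tue,Thu,Wed,Fri,Thu) (Wed,Tue,Thu,Fri,Fri,Thu) (Wed,Wed,Thu,Mon,Fri,Thu) (Wed,Wed,Thu,Tue,Fri,Thu) (Wed,Wed,Thu,Fri,Fri,Thu) — 12.
Summing: 22 + 12 = 34.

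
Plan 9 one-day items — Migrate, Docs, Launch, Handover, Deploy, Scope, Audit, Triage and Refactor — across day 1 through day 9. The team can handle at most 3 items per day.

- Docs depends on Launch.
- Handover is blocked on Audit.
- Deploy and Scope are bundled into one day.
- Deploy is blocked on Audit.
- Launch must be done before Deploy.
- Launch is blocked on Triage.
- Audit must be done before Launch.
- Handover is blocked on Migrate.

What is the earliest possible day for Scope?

day 3

Scope must be in the same day as Deploy, which can't be before day 3, so Scope is at least day 3.
Scope at day 3 is achievable: Handover=day 2; Docs=day 3; Refactor=day 2; Triage=day 1; Audit=day 1; Migrate=day 1; Launch=day 2; Deploy=day 3; Scope=day 3.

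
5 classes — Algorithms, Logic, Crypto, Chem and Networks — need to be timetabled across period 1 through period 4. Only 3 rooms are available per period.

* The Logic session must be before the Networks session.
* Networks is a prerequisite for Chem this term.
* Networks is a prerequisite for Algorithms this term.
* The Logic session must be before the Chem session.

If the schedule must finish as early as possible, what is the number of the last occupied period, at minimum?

The precedence chain requires at least 3 distinct periods.
With at most 3 per period and 5 classes, at least 2 periods are needed.
3 works (last occupied period: period 3): for example Chem -> period 3, Crypto -> period 1, Logic -> period 1, Networks -> period 2, Algorithms -> period 3.

period 3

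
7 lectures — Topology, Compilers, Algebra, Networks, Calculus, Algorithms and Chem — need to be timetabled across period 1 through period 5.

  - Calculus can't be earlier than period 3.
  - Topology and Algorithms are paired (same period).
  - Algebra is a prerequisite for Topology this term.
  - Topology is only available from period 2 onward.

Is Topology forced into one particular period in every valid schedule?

Topology can be period 2 (e.g. Calculus -> period 3, Chem -> period 1, Networks -> period 1, Algebra -> period 1, Topology -> period 2, Algorithms -> period 2, Compilers -> period 1) or period 3 (e.g. Chem=period 1, Compilers=period 1, Algebra=period 1, Algorithms=period 3, Networks=period 1, Calculus=period 3, Topology=period 3).

No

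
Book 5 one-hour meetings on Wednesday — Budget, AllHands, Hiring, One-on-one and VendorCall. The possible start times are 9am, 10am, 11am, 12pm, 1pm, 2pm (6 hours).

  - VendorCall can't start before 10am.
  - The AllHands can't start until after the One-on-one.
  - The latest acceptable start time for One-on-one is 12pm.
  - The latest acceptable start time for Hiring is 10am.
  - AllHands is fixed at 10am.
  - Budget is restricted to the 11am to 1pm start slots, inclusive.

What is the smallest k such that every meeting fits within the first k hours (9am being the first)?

The precedence chain requires at least 2 distinct hours.
Budget can't be placed before 11am — that is hour 3 counting from 9am — so the schedule must run through at least 3 hours.
3 works (last occupied hour: 11am): for example One-on-one=9am, Budget=11am, AllHands=10am, VendorCall=10am, Hiring=9am.

3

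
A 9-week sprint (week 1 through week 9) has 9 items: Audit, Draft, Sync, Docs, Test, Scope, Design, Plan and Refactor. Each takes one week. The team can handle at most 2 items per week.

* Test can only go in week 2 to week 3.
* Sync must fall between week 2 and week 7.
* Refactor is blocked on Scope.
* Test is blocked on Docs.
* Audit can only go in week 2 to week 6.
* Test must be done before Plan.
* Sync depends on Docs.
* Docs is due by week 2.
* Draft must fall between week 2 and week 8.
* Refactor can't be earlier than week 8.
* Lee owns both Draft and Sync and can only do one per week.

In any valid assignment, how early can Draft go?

Draft is available from week 2; Draft's own window allows nothing later than week 8.
Draft at week 2 is achievable: Test=week 2, Plan=week 4, Docs=week 1, Draft=week 2, Sync=week 3, Refactor=week 8, Scope=week 1, Audit=week 3, Design=week 4.

week 2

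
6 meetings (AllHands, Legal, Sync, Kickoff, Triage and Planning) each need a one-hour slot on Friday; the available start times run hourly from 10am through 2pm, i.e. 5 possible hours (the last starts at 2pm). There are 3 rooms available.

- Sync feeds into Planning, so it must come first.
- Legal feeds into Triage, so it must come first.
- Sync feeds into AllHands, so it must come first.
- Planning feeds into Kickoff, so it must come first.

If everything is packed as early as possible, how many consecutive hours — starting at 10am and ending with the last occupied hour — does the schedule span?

The precedence chain requires at least 3 distinct hours.
With at most 3 per hour and 6 meetings, at least 2 hours are needed.
3 works (last occupied hour: 12pm): for example Legal in 10am, Planning in 11am, Triage in 11am, Kickoff in 12pm, Sync in 10am, AllHands in 11am.

3 hours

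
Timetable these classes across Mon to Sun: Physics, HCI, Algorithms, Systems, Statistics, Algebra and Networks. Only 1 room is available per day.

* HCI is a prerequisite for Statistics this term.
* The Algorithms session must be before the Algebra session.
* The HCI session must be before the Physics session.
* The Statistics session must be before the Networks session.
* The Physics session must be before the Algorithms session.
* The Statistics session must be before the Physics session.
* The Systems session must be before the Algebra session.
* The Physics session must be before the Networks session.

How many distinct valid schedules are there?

Splitting on Physics: it can be Wed (8), Thu (9). Listing each branch's schedules as (HCI, Algorithms, Systems, Statistics, Algebra, Networks):
Physics=Wed: (Mon,Thu,Fri,Tue,Sat,Sun) (Mon,Thu,Fri,Tue,Sun,Sat) (Mon,Thu,Sat,Tue,Sun,Fri) (Mon,Fri,Thu,Tue,Sat,Sun) (Mon,Fri,Thu,Tue,Sun,Sat) (Mon,Fri,Sat,Tue,Sun,Thu) (Mon,Sat,Thu,Tue,Sun,Fri) (Mon,Sat,Fri,Tue,Sun,Thu) — 8.
Physics=Thu: (Mon,Fri,Tue,Wed,Sat,Sun) (Mon,Fri,Tue,Wed,Sun,Sat) (Mon,Fri,Wed,Tue,Sat,Sun) (Mon,Fri,Wed,Tue,Sun,Sat) (Mon,Sat,Tue,Wed,Sun,Fri) (Mon,Sat,Wed,Tue,Sun,Fri) (Tue,Fri,Mon,Wed,Sat,Sun) (Tue,Fri,Mon,Wed,Sun,Sat) (Tue,Sat,Mon,Wed,Sun,Fri) — 9.
Summing: 8 + 9 = 17.

17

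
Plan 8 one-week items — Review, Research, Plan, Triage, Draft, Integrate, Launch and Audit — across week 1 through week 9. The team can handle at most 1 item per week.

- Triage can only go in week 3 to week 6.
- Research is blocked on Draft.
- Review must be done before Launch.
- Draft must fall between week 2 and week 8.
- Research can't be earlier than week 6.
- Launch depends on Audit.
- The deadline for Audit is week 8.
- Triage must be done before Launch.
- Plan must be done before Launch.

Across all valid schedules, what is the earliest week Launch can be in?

Precedence pushes Launch to at least week 4.
Launch at week 5 is achievable: Plan=week 4; Triage=week 3; Research=week 7; Draft=week 6; Review=week 2; Launch=week 5; Integrate=week 8; Audit=week 1.
Nothing earlier works — the capacity limit rule out every week before week 5.

week 5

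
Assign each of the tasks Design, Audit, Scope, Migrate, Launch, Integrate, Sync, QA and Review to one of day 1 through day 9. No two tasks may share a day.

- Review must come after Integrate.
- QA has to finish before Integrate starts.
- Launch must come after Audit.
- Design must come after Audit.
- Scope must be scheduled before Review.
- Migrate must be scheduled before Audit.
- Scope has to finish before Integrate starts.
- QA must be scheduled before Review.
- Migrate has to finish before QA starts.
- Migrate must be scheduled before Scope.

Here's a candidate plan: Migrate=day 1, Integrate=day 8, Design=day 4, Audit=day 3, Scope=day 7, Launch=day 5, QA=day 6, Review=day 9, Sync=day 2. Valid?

Yes, all constraints hold

Review must come after Integrate — holds.
Scope has to finish before Integrate starts — holds.
Launch must come after Audit — holds.
Scope must be scheduled before Review — holds.
QA has to finish before Integrate starts — holds.
Migrate has to finish before QA starts — holds.
Design must come after Audit — holds.
QA must be scheduled before Review — holds.
Migrate must be scheduled before Audit — holds.
Migrate must be scheduled before Scope — holds.
No two tasks may share a day — holds.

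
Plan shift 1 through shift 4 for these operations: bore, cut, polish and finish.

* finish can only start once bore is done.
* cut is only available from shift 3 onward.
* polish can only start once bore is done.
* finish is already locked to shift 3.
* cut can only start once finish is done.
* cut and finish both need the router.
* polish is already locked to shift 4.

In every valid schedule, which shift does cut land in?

shift 4

cut's window is shift 3–shift 4.
finish is fixed at shift 3, and cut can't share a shift with finish.
So cut must be shift 4.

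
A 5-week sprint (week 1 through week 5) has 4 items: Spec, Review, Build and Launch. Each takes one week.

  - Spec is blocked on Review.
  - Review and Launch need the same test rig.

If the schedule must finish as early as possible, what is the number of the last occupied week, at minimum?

week 2

The precedence chain requires at least 2 distinct weeks.
2 works (last occupied week: week 2): for example Launch -> week 2, Review -> week 1, Spec -> week 2, Build -> week 1.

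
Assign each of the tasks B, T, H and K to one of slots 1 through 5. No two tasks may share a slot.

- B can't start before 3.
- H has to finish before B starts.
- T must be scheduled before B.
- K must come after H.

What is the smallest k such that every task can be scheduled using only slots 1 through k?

4

The precedence chain requires at least 2 distinct slots.
With at most 1 per slot and 4 tasks, at least 4 slots are needed.
B can't be placed before 3, so the schedule must run through at least slot 3.
4 works (last occupied slot: 4): for example K=4; T=2; H=1; B=3.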